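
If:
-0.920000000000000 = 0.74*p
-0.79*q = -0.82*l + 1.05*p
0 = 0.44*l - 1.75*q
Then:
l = -2.10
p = -1.24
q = -0.53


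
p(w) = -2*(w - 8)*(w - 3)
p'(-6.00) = 46.00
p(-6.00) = -252.00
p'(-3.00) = 34.00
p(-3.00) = -132.00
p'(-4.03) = 38.12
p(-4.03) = -169.14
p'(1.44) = 16.24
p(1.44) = -20.47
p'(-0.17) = 22.68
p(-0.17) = -51.80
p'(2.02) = 13.92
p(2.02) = -11.72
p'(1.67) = 15.32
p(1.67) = -16.84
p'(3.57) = 7.72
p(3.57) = 5.05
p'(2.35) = 12.60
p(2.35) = -7.34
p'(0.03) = 21.88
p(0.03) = -47.34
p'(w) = 22 - 4*w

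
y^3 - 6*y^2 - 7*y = y*(y - 7)*(y + 1)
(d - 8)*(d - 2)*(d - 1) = d^3 - 11*d^2 + 26*d - 16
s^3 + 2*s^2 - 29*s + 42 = (s - 3)*(s - 2)*(s + 7)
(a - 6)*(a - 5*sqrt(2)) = a^2 - 5*sqrt(2)*a - 6*a + 30*sqrt(2)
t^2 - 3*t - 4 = (t - 4)*(t + 1)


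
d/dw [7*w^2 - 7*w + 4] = 14*w - 7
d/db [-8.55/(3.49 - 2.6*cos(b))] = 22.23*sin(b)/(2.6*cos(b) - 3.49)^2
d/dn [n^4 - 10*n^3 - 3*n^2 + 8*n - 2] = 4*n^3 - 30*n^2 - 6*n + 8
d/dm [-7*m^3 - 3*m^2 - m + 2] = -21*m^2 - 6*m - 1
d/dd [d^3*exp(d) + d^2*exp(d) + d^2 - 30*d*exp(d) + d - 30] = d^3*exp(d) + 4*d^2*exp(d) - 28*d*exp(d) + 2*d - 30*exp(d) + 1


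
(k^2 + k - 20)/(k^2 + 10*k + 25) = (k - 4)/(k + 5)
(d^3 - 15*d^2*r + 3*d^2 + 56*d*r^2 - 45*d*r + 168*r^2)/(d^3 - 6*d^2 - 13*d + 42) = (d^2 - 15*d*r + 56*r^2)/(d^2 - 9*d + 14)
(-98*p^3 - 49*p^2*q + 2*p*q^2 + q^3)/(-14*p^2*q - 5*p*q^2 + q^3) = (7*p + q)/q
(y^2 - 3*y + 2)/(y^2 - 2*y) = (y - 1)/y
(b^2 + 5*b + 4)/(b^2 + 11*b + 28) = (b + 1)/(b + 7)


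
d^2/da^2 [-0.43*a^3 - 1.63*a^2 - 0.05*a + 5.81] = -2.58*a - 3.26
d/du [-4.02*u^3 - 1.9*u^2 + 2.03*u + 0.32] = -12.06*u^2 - 3.8*u + 2.03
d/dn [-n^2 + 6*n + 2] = 6 - 2*n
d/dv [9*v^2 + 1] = 18*v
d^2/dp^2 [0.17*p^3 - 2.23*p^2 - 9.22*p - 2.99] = 1.02*p - 4.46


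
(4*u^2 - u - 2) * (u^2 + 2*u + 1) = 4*u^4 + 7*u^3 - 5*u - 2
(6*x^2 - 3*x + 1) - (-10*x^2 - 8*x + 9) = 16*x^2 + 5*x - 8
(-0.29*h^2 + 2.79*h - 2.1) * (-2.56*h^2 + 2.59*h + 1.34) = 0.7424*h^4 - 7.8935*h^3 + 12.2135*h^2 - 1.7004*h - 2.814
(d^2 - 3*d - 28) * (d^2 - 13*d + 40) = d^4 - 16*d^3 + 51*d^2 + 244*d - 1120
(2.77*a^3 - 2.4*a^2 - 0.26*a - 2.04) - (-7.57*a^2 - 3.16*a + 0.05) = 2.77*a^3 + 5.17*a^2 + 2.9*a - 2.09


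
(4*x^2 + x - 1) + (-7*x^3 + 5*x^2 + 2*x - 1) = -7*x^3 + 9*x^2 + 3*x - 2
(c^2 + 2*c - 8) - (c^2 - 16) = 2*c + 8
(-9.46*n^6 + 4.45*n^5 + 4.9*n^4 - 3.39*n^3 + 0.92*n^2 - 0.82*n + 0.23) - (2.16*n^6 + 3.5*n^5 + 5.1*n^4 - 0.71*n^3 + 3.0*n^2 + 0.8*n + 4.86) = -11.62*n^6 + 0.95*n^5 - 0.199999999999999*n^4 - 2.68*n^3 - 2.08*n^2 - 1.62*n - 4.63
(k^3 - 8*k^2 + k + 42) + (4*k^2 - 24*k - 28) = k^3 - 4*k^2 - 23*k + 14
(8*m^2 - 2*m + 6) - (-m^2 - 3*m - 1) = 9*m^2 + m + 7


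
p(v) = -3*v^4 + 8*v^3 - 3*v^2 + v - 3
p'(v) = -12*v^3 + 24*v^2 - 6*v + 1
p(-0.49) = -5.32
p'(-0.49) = 11.11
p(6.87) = -4226.42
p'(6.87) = -2798.41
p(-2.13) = -157.80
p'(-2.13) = 238.63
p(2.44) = -8.54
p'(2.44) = -45.08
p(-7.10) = -10648.12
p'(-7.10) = 5548.37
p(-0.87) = -13.13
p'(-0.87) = 32.29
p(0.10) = -2.92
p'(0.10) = 0.63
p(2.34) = -4.53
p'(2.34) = -35.38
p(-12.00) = -76479.00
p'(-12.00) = 24265.00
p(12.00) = -48807.00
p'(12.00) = -17351.00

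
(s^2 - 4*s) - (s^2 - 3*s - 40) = 40 - s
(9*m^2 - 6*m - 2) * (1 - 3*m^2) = -27*m^4 + 18*m^3 + 15*m^2 - 6*m - 2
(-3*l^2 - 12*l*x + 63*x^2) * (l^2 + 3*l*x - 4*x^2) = -3*l^4 - 21*l^3*x + 39*l^2*x^2 + 237*l*x^3 - 252*x^4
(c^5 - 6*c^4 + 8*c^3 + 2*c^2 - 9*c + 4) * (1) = c^5 - 6*c^4 + 8*c^3 + 2*c^2 - 9*c + 4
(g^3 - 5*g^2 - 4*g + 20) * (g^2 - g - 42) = g^5 - 6*g^4 - 41*g^3 + 234*g^2 + 148*g - 840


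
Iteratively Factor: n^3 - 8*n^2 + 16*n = (n - 4)*(n^2 - 4*n) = n*(n - 4)*(n - 4)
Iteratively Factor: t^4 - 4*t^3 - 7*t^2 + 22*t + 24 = (t + 1)*(t^3 - 5*t^2 - 2*t + 24) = (t - 4)*(t + 1)*(t^2 - t - 6) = (t - 4)*(t + 1)*(t + 2)*(t - 3)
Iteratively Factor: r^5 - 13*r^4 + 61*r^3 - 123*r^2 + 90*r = (r - 3)*(r^4 - 10*r^3 + 31*r^2 - 30*r) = (r - 5)*(r - 3)*(r^3 - 5*r^2 + 6*r) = r*(r - 5)*(r - 3)*(r^2 - 5*r + 6) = r*(r - 5)*(r - 3)*(r - 2)*(r - 3)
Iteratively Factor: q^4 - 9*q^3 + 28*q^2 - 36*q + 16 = (q - 2)*(q^3 - 7*q^2 + 14*q - 8) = (q - 4)*(q - 2)*(q^2 - 3*q + 2) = (q - 4)*(q - 2)^2*(q - 1)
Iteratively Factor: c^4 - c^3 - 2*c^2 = (c - 2)*(c^3 + c^2) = c*(c - 2)*(c^2 + c) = c*(c - 2)*(c + 1)*(c)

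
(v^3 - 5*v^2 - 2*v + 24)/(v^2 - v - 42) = (-v^3 + 5*v^2 + 2*v - 24)/(-v^2 + v + 42)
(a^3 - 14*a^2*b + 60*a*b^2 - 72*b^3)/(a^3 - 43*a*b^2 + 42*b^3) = (a^2 - 8*a*b + 12*b^2)/(a^2 + 6*a*b - 7*b^2)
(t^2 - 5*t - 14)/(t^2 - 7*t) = (t + 2)/t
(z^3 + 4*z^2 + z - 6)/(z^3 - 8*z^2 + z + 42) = (z^2 + 2*z - 3)/(z^2 - 10*z + 21)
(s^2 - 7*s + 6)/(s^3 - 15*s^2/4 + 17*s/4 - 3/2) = 4*(s - 6)/(4*s^2 - 11*s + 6)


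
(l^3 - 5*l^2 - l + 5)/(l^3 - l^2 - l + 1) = (l - 5)/(l - 1)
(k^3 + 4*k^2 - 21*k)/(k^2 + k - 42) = k*(k - 3)/(k - 6)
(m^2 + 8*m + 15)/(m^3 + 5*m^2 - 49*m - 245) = (m + 3)/(m^2 - 49)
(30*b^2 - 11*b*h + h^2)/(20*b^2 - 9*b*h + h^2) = (6*b - h)/(4*b - h)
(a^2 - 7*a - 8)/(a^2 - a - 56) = (a + 1)/(a + 7)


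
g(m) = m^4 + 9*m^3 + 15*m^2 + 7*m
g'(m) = 4*m^3 + 27*m^2 + 30*m + 7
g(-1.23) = -0.38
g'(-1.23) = 3.50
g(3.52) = 756.55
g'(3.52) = 621.60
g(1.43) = 71.18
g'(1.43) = 116.81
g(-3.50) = -76.56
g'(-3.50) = 61.25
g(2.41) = 263.70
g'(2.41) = 292.11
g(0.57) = 10.64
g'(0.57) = 33.61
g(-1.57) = -2.77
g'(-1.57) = 10.97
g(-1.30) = -0.67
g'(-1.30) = 4.84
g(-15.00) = 23520.00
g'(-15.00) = -7868.00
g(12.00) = 38532.00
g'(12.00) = 11167.00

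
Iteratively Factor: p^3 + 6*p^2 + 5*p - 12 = (p + 4)*(p^2 + 2*p - 3) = (p - 1)*(p + 4)*(p + 3)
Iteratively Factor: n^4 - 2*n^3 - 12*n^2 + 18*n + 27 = (n + 3)*(n^3 - 5*n^2 + 3*n + 9) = (n - 3)*(n + 3)*(n^2 - 2*n - 3) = (n - 3)^2*(n + 3)*(n + 1)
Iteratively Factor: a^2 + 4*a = (a)*(a + 4)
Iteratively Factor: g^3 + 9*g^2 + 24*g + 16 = (g + 4)*(g^2 + 5*g + 4) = (g + 4)^2*(g + 1)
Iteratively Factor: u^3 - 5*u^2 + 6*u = (u)*(u^2 - 5*u + 6) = u*(u - 3)*(u - 2)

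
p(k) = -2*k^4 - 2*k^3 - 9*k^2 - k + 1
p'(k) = -8*k^3 - 6*k^2 - 18*k - 1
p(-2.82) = -149.38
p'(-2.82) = 181.45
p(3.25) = -389.10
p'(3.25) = -397.50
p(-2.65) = -120.96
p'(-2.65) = 153.44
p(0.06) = 0.91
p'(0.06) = -2.10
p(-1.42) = -18.13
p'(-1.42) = 35.37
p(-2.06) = -53.67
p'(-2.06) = 80.55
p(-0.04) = 1.03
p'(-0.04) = -0.29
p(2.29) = -127.51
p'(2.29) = -169.76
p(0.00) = 1.00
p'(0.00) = -1.00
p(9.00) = -15317.00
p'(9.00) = -6481.00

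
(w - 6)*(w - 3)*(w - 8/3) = w^3 - 35*w^2/3 + 42*w - 48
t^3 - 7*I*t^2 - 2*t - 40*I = (t - 5*I)*(t - 4*I)*(t + 2*I)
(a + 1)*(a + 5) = a^2 + 6*a + 5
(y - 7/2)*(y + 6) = y^2 + 5*y/2 - 21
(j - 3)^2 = j^2 - 6*j + 9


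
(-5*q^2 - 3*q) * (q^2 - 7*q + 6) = -5*q^4 + 32*q^3 - 9*q^2 - 18*q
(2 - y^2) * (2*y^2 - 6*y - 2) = -2*y^4 + 6*y^3 + 6*y^2 - 12*y - 4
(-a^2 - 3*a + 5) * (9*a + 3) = -9*a^3 - 30*a^2 + 36*a + 15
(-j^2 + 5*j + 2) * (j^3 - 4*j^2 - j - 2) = -j^5 + 9*j^4 - 17*j^3 - 11*j^2 - 12*j - 4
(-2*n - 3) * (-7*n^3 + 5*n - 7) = 14*n^4 + 21*n^3 - 10*n^2 - n + 21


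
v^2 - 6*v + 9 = (v - 3)^2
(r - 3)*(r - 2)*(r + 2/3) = r^3 - 13*r^2/3 + 8*r/3 + 4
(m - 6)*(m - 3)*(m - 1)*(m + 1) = m^4 - 9*m^3 + 17*m^2 + 9*m - 18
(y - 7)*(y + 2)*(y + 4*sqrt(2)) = y^3 - 5*y^2 + 4*sqrt(2)*y^2 - 20*sqrt(2)*y - 14*y - 56*sqrt(2)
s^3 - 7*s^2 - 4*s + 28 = (s - 7)*(s - 2)*(s + 2)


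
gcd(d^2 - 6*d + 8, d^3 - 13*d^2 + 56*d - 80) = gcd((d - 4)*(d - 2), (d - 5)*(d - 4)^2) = d - 4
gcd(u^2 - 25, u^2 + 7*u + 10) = u + 5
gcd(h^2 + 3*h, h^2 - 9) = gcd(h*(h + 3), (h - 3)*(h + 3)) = h + 3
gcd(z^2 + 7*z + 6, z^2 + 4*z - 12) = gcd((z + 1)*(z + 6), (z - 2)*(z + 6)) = z + 6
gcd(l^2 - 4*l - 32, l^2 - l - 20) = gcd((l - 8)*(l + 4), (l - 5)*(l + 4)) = l + 4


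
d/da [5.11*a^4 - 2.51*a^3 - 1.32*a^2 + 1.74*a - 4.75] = 20.44*a^3 - 7.53*a^2 - 2.64*a + 1.74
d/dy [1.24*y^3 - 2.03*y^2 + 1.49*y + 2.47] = 3.72*y^2 - 4.06*y + 1.49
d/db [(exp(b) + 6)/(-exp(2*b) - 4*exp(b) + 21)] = (2*(exp(b) + 2)*(exp(b) + 6) - exp(2*b) - 4*exp(b) + 21)*exp(b)/(exp(2*b) + 4*exp(b) - 21)^2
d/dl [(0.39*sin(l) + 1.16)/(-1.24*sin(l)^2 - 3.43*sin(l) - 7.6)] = (0.4836*sin(l)^2 + 2.8768*sin(l) + 1.0148)*cos(l)/(1.5376*sin(l)^4 + 8.5064*sin(l)^3 + 30.6129*sin(l)^2 + 52.136*sin(l) + 57.76)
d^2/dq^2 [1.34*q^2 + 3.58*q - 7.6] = 2.68000000000000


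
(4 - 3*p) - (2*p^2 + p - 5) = -2*p^2 - 4*p + 9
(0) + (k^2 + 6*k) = k^2 + 6*k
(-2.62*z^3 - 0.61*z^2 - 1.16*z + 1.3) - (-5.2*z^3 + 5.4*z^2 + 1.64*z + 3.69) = 2.58*z^3 - 6.01*z^2 - 2.8*z - 2.39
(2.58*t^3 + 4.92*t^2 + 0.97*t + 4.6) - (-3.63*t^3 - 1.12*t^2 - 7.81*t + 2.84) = 6.21*t^3 + 6.04*t^2 + 8.78*t + 1.76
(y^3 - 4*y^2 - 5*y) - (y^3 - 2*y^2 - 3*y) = -2*y^2 - 2*y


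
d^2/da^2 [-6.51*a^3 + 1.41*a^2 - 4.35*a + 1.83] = 2.82 - 39.06*a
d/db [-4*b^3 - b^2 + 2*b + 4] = -12*b^2 - 2*b + 2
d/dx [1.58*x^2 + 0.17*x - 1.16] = 3.16*x + 0.17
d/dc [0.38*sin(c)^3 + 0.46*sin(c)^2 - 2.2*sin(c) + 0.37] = (1.14*sin(c)^2 + 0.92*sin(c) - 2.2)*cos(c)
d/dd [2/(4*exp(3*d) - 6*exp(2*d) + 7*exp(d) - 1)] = (-24*exp(2*d) + 24*exp(d) - 14)*exp(d)/(4*exp(3*d) - 6*exp(2*d) + 7*exp(d) - 1)^2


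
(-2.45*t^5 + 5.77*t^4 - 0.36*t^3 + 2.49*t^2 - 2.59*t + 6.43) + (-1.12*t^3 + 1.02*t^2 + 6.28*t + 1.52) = -2.45*t^5 + 5.77*t^4 - 1.48*t^3 + 3.51*t^2 + 3.69*t + 7.95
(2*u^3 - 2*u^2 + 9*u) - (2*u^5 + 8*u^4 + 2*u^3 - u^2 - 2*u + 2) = -2*u^5 - 8*u^4 - u^2 + 11*u - 2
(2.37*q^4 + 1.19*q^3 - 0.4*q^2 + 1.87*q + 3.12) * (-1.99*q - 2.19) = -4.7163*q^5 - 7.5584*q^4 - 1.8101*q^3 - 2.8453*q^2 - 10.3041*q - 6.8328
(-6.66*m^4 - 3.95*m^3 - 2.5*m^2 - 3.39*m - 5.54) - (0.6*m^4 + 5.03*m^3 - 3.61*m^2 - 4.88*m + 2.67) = -7.26*m^4 - 8.98*m^3 + 1.11*m^2 + 1.49*m - 8.21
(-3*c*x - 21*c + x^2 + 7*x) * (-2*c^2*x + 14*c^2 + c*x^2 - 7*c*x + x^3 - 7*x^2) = 6*c^3*x^2 - 294*c^3 - 5*c^2*x^3 + 245*c^2*x - 2*c*x^4 + 98*c*x^2 + x^5 - 49*x^3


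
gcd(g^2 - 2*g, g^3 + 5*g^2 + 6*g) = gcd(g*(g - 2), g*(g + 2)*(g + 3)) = g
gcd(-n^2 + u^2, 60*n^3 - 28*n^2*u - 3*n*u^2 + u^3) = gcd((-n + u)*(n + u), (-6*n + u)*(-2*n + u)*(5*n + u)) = 1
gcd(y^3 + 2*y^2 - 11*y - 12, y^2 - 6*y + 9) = y - 3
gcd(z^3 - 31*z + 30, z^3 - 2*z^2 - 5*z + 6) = z - 1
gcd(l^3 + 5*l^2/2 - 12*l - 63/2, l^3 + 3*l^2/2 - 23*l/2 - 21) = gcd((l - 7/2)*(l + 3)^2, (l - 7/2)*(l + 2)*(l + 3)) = l^2 - l/2 - 21/2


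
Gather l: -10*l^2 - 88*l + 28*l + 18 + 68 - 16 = -10*l^2 - 60*l + 70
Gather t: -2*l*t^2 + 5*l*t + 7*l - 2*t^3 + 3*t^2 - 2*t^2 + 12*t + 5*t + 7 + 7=7*l - 2*t^3 + t^2*(1 - 2*l) + t*(5*l + 17) + 14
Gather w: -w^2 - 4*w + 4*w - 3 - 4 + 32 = 25 - w^2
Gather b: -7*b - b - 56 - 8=-8*b - 64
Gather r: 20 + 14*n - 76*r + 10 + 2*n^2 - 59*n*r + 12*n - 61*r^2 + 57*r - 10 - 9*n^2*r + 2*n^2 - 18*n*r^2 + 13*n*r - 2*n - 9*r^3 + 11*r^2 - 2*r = 4*n^2 + 24*n - 9*r^3 + r^2*(-18*n - 50) + r*(-9*n^2 - 46*n - 21) + 20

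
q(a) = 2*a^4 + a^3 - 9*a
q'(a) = 8*a^3 + 3*a^2 - 9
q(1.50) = 0.00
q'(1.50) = 24.75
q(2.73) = 106.87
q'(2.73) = 176.13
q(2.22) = 39.54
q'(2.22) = 93.31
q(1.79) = 10.16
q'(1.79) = 46.50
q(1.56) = 1.60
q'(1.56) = 28.67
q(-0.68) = 6.23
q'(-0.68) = -10.13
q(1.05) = -5.86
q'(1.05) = 3.57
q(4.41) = 802.53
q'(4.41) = 735.47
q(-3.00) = 162.00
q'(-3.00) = -198.00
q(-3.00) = 162.00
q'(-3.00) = -198.00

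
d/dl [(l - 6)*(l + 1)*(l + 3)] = 3*l^2 - 4*l - 21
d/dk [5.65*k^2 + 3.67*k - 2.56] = 11.3*k + 3.67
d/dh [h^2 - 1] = 2*h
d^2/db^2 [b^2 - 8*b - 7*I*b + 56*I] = 2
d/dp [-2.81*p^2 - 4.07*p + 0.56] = -5.62*p - 4.07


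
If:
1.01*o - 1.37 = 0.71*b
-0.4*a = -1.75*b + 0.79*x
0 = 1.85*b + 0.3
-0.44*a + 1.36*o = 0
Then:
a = 3.84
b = -0.16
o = 1.24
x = -2.30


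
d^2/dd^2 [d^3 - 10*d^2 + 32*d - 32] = 6*d - 20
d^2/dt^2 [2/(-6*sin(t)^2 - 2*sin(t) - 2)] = (36*sin(t)^4 + 9*sin(t)^3 - 65*sin(t)^2 - 19*sin(t) + 4)/(3*sin(t)^2 + sin(t) + 1)^3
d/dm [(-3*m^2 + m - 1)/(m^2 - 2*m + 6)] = (5*m^2 - 34*m + 4)/(m^4 - 4*m^3 + 16*m^2 - 24*m + 36)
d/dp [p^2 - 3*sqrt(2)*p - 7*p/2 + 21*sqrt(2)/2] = 2*p - 3*sqrt(2) - 7/2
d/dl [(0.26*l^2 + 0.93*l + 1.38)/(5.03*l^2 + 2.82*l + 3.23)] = (-3.9447*l^2 - 12.2032*l - 0.887699999999999)/(25.3009*l^4 + 28.3692*l^3 + 40.4462*l^2 + 18.2172*l + 10.4329)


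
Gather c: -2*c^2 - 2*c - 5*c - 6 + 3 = -2*c^2 - 7*c - 3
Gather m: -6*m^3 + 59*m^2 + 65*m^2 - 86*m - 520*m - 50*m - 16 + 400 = -6*m^3 + 124*m^2 - 656*m + 384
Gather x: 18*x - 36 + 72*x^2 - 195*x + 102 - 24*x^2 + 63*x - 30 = 48*x^2 - 114*x + 36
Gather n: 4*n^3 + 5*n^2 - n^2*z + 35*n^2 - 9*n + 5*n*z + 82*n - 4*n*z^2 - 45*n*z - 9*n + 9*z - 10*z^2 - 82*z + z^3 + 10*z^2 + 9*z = 4*n^3 + n^2*(40 - z) + n*(-4*z^2 - 40*z + 64) + z^3 - 64*z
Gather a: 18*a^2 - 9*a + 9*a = 18*a^2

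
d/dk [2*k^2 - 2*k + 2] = 4*k - 2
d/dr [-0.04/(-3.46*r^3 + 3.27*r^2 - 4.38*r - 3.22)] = (-0.4152*r^2 + 0.2616*r - 0.1752)/(3.46*r^3 - 3.27*r^2 + 4.38*r + 3.22)^2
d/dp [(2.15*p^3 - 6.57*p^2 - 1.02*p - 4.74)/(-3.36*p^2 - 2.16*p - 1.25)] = (-7.224*p^4 - 9.288*p^3 + 2.7015*p^2 - 15.4278*p - 8.9634)/(11.2896*p^4 + 14.5152*p^3 + 13.0656*p^2 + 5.4*p + 1.5625)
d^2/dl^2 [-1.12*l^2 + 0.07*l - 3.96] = -2.24000000000000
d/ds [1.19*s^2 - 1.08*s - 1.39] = 2.38*s - 1.08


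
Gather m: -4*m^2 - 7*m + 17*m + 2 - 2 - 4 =-4*m^2 + 10*m - 4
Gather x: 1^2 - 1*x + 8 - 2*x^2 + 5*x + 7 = -2*x^2 + 4*x + 16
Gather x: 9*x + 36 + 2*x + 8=11*x + 44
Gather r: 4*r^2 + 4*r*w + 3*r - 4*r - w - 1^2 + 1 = 4*r^2 + r*(4*w - 1) - w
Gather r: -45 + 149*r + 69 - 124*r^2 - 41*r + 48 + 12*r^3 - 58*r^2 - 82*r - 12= 12*r^3 - 182*r^2 + 26*r + 60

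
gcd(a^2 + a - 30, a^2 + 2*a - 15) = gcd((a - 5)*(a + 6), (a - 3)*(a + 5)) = 1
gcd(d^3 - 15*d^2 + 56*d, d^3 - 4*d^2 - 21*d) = d^2 - 7*d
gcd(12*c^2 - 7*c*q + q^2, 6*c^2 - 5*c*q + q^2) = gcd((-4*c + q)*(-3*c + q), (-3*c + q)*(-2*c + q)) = -3*c + q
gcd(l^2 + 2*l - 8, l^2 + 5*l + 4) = l + 4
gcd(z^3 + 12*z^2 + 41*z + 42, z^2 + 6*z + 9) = z + 3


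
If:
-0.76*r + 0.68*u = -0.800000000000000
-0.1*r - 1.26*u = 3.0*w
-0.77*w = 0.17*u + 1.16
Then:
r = 6.80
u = 6.42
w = -2.92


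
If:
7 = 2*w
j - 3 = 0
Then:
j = 3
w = 7/2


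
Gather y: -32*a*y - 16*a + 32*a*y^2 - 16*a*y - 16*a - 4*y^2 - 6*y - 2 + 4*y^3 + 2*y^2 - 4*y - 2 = -32*a + 4*y^3 + y^2*(32*a - 2) + y*(-48*a - 10) - 4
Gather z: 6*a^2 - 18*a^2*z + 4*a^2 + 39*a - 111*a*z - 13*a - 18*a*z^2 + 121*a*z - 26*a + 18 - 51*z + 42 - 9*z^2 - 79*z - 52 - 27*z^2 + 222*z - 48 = 10*a^2 + z^2*(-18*a - 36) + z*(-18*a^2 + 10*a + 92) - 40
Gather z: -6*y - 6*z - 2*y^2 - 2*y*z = -2*y^2 - 6*y + z*(-2*y - 6)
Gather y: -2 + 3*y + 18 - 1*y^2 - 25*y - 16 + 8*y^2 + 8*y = 7*y^2 - 14*y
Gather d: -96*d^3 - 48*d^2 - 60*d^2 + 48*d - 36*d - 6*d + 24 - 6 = -96*d^3 - 108*d^2 + 6*d + 18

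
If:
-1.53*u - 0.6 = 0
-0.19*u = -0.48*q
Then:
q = -0.16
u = -0.39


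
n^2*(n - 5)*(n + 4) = n^4 - n^3 - 20*n^2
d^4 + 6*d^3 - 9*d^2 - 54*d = d*(d - 3)*(d + 3)*(d + 6)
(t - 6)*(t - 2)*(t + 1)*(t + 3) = t^4 - 4*t^3 - 17*t^2 + 24*t + 36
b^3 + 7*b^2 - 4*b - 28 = (b - 2)*(b + 2)*(b + 7)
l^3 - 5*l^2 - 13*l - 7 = (l - 7)*(l + 1)^2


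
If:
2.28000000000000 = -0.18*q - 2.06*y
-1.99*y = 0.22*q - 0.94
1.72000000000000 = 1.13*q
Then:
No Solution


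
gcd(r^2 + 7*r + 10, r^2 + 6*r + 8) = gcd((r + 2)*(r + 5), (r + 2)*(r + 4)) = r + 2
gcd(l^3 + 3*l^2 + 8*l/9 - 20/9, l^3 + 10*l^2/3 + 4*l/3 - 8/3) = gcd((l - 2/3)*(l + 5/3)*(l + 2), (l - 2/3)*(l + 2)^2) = l^2 + 4*l/3 - 4/3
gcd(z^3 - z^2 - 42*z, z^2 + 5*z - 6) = z + 6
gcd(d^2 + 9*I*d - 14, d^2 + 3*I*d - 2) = d + 2*I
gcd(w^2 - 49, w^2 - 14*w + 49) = w - 7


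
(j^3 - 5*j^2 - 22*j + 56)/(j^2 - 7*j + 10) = (j^2 - 3*j - 28)/(j - 5)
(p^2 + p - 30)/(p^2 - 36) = (p - 5)/(p - 6)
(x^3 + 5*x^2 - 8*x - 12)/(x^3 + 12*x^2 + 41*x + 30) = (x - 2)/(x + 5)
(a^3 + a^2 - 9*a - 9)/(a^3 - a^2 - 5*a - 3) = (a + 3)/(a + 1)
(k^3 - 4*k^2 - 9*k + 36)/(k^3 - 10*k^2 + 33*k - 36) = (k + 3)/(k - 3)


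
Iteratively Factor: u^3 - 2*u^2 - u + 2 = (u - 2)*(u^2 - 1) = (u - 2)*(u - 1)*(u + 1)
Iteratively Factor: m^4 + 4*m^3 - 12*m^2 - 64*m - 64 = (m + 2)*(m^3 + 2*m^2 - 16*m - 32) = (m - 4)*(m + 2)*(m^2 + 6*m + 8) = (m - 4)*(m + 2)*(m + 4)*(m + 2)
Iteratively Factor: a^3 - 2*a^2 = (a - 2)*(a^2) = a*(a - 2)*(a)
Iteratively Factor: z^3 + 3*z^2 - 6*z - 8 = (z + 1)*(z^2 + 2*z - 8) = (z + 1)*(z + 4)*(z - 2)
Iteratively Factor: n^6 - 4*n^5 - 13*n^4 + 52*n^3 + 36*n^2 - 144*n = (n + 2)*(n^5 - 6*n^4 - n^3 + 54*n^2 - 72*n) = (n - 3)*(n + 2)*(n^4 - 3*n^3 - 10*n^2 + 24*n) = (n - 4)*(n - 3)*(n + 2)*(n^3 + n^2 - 6*n) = (n - 4)*(n - 3)*(n - 2)*(n + 2)*(n^2 + 3*n) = (n - 4)*(n - 3)*(n - 2)*(n + 2)*(n + 3)*(n)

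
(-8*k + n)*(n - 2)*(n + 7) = -8*k*n^2 - 40*k*n + 112*k + n^3 + 5*n^2 - 14*n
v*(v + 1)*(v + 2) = v^3 + 3*v^2 + 2*v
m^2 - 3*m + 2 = (m - 2)*(m - 1)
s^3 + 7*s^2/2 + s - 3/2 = (s - 1/2)*(s + 1)*(s + 3)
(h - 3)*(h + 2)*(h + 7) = h^3 + 6*h^2 - 13*h - 42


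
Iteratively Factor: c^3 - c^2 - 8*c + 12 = (c - 2)*(c^2 + c - 6) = (c - 2)*(c + 3)*(c - 2)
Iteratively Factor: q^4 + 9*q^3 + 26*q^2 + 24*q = (q)*(q^3 + 9*q^2 + 26*q + 24) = q*(q + 3)*(q^2 + 6*q + 8) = q*(q + 2)*(q + 3)*(q + 4)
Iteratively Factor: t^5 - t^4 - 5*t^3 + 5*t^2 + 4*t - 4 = (t + 1)*(t^4 - 2*t^3 - 3*t^2 + 8*t - 4) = (t - 1)*(t + 1)*(t^3 - t^2 - 4*t + 4) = (t - 2)*(t - 1)*(t + 1)*(t^2 + t - 2) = (t - 2)*(t - 1)^2*(t + 1)*(t + 2)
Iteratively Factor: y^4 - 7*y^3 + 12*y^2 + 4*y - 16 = (y - 2)*(y^3 - 5*y^2 + 2*y + 8) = (y - 4)*(y - 2)*(y^2 - y - 2) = (y - 4)*(y - 2)^2*(y + 1)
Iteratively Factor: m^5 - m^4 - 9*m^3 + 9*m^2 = (m)*(m^4 - m^3 - 9*m^2 + 9*m) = m^2*(m^3 - m^2 - 9*m + 9) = m^2*(m - 3)*(m^2 + 2*m - 3) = m^2*(m - 3)*(m + 3)*(m - 1)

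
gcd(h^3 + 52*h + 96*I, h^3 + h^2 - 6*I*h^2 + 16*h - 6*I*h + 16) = h^2 - 6*I*h + 16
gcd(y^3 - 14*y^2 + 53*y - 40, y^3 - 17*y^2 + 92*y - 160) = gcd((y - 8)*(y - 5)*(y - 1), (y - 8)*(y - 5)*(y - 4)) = y^2 - 13*y + 40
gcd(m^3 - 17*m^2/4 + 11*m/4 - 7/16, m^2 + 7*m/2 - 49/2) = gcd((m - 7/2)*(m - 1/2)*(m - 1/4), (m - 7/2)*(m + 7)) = m - 7/2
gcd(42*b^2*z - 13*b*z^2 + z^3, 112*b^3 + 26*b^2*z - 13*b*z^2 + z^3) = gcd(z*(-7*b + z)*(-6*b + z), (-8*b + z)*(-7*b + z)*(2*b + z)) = -7*b + z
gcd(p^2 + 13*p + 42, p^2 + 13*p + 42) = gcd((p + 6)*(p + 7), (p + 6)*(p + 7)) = p^2 + 13*p + 42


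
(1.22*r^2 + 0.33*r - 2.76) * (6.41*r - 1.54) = 7.8202*r^3 + 0.2365*r^2 - 18.1998*r + 4.2504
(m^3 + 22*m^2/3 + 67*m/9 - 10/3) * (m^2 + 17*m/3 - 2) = m^5 + 13*m^4 + 47*m^3 + 653*m^2/27 - 304*m/9 + 20/3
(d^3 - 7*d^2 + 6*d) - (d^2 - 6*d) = d^3 - 8*d^2 + 12*d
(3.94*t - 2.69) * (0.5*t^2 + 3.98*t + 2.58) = 1.97*t^3 + 14.3362*t^2 - 0.540999999999999*t - 6.9402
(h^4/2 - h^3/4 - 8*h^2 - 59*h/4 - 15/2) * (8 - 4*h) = -2*h^5 + 5*h^4 + 30*h^3 - 5*h^2 - 88*h - 60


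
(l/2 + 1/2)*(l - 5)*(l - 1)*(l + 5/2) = l^4/2 - 5*l^3/4 - 27*l^2/4 + 5*l/4 + 25/4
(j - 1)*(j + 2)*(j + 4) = j^3 + 5*j^2 + 2*j - 8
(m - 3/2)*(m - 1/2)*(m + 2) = m^3 - 13*m/4 + 3/2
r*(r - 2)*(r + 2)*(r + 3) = r^4 + 3*r^3 - 4*r^2 - 12*r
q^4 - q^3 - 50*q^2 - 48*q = q*(q - 8)*(q + 1)*(q + 6)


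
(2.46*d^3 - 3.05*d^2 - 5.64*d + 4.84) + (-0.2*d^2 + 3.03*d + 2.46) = 2.46*d^3 - 3.25*d^2 - 2.61*d + 7.3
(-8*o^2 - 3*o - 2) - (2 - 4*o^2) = -4*o^2 - 3*o - 4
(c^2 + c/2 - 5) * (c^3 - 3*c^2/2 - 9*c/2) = c^5 - c^4 - 41*c^3/4 + 21*c^2/4 + 45*c/2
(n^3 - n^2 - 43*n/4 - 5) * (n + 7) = n^4 + 6*n^3 - 71*n^2/4 - 321*n/4 - 35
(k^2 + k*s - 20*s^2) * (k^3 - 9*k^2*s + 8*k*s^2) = k^5 - 8*k^4*s - 21*k^3*s^2 + 188*k^2*s^3 - 160*k*s^4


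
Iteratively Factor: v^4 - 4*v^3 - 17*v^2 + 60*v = (v)*(v^3 - 4*v^2 - 17*v + 60) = v*(v + 4)*(v^2 - 8*v + 15) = v*(v - 5)*(v + 4)*(v - 3)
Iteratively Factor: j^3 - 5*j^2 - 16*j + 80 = (j - 4)*(j^2 - j - 20) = (j - 4)*(j + 4)*(j - 5)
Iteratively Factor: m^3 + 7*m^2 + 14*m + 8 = (m + 1)*(m^2 + 6*m + 8) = (m + 1)*(m + 4)*(m + 2)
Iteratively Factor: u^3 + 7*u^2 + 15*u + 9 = (u + 3)*(u^2 + 4*u + 3) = (u + 3)^2*(u + 1)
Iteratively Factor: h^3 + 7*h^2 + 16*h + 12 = (h + 3)*(h^2 + 4*h + 4) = (h + 2)*(h + 3)*(h + 2)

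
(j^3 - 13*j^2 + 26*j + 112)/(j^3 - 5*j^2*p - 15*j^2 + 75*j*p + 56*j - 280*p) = (-j - 2)/(-j + 5*p)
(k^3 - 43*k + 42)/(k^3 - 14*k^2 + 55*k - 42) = (k + 7)/(k - 7)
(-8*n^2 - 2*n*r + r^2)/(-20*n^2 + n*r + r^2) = (2*n + r)/(5*n + r)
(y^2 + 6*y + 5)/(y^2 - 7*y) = (y^2 + 6*y + 5)/(y*(y - 7))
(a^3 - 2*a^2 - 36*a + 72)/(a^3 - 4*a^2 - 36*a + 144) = (a - 2)/(a - 4)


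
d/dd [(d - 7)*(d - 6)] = 2*d - 13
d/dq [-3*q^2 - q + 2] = -6*q - 1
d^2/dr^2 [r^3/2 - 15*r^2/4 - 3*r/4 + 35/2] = 3*r - 15/2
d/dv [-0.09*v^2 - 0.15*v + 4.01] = -0.18*v - 0.15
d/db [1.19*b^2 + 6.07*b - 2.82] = 2.38*b + 6.07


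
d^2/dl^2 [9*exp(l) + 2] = 9*exp(l)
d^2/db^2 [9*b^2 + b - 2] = 18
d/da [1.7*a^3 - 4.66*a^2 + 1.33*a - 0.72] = 5.1*a^2 - 9.32*a + 1.33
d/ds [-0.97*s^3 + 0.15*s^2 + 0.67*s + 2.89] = -2.91*s^2 + 0.3*s + 0.67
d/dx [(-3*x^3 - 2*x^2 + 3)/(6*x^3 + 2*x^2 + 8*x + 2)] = (3*x^4 - 24*x^3 - 44*x^2 - 10*x - 12)/(2*(9*x^6 + 6*x^5 + 25*x^4 + 14*x^3 + 18*x^2 + 8*x + 1))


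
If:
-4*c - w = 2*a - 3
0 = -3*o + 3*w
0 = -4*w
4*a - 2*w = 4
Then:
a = 1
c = 1/4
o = 0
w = 0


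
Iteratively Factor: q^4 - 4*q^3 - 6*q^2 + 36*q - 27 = (q - 1)*(q^3 - 3*q^2 - 9*q + 27) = (q - 1)*(q + 3)*(q^2 - 6*q + 9) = (q - 3)*(q - 1)*(q + 3)*(q - 3)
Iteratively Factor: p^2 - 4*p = (p)*(p - 4)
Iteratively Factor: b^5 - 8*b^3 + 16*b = (b - 2)*(b^4 + 2*b^3 - 4*b^2 - 8*b) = b*(b - 2)*(b^3 + 2*b^2 - 4*b - 8) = b*(b - 2)^2*(b^2 + 4*b + 4) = b*(b - 2)^2*(b + 2)*(b + 2)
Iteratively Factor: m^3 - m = (m + 1)*(m^2 - m) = (m - 1)*(m + 1)*(m)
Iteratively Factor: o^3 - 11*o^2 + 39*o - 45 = (o - 5)*(o^2 - 6*o + 9) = (o - 5)*(o - 3)*(o - 3)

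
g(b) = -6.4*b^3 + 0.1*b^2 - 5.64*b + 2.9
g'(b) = -19.2*b^2 + 0.2*b - 5.64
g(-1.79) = 50.02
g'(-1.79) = -67.52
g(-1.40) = 28.55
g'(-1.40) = -43.55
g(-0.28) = 4.63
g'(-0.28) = -7.20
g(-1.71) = 44.84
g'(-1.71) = -62.12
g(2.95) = -177.17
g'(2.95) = -172.14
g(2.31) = -88.48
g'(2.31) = -107.63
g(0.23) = 1.53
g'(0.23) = -6.61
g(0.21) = 1.66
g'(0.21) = -6.44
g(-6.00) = 1422.74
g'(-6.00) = -698.04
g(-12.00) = 11144.18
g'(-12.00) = -2772.84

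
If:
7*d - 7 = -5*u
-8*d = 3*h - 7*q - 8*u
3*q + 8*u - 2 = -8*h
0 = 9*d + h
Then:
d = 154/3029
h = -1386/3029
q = -386/233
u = 4025/3029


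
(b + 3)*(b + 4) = b^2 + 7*b + 12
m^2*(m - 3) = m^3 - 3*m^2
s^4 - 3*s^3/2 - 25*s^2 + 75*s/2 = s*(s - 5)*(s - 3/2)*(s + 5)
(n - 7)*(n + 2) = n^2 - 5*n - 14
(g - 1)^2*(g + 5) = g^3 + 3*g^2 - 9*g + 5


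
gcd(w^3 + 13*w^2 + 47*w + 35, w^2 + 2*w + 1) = w + 1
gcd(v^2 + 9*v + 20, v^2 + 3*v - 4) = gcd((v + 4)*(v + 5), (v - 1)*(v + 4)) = v + 4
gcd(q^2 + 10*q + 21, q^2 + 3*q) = q + 3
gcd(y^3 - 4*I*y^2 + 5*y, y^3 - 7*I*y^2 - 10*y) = y^2 - 5*I*y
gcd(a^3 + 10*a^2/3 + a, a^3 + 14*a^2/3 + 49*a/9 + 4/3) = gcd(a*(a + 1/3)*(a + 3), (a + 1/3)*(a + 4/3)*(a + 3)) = a^2 + 10*a/3 + 1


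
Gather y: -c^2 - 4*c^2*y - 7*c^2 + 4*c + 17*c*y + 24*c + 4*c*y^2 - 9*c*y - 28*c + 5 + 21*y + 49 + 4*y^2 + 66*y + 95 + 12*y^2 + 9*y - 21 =-8*c^2 + y^2*(4*c + 16) + y*(-4*c^2 + 8*c + 96) + 128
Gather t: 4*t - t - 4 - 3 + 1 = 3*t - 6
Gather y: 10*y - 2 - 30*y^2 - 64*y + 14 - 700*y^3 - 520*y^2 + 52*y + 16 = -700*y^3 - 550*y^2 - 2*y + 28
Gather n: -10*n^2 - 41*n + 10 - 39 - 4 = -10*n^2 - 41*n - 33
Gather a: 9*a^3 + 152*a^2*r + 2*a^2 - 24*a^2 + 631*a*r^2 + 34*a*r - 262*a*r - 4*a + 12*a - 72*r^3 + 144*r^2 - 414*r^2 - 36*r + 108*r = 9*a^3 + a^2*(152*r - 22) + a*(631*r^2 - 228*r + 8) - 72*r^3 - 270*r^2 + 72*r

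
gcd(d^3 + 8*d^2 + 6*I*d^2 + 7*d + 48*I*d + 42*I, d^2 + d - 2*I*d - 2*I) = d + 1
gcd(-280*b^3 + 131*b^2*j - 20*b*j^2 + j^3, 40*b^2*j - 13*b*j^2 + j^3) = 40*b^2 - 13*b*j + j^2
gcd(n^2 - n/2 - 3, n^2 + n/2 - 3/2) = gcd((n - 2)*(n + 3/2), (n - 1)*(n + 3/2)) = n + 3/2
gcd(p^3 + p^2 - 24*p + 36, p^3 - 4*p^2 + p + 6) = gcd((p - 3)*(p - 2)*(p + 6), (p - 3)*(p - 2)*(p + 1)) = p^2 - 5*p + 6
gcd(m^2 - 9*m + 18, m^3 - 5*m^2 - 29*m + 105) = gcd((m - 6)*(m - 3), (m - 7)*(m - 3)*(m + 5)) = m - 3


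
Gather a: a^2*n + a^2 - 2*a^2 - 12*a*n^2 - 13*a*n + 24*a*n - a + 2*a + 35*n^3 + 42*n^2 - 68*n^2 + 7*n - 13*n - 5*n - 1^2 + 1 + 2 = a^2*(n - 1) + a*(-12*n^2 + 11*n + 1) + 35*n^3 - 26*n^2 - 11*n + 2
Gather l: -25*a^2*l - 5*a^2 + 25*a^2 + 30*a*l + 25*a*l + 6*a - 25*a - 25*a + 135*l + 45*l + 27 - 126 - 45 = 20*a^2 - 44*a + l*(-25*a^2 + 55*a + 180) - 144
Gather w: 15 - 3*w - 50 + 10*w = 7*w - 35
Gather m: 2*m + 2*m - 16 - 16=4*m - 32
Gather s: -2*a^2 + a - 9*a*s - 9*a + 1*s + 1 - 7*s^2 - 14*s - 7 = -2*a^2 - 8*a - 7*s^2 + s*(-9*a - 13) - 6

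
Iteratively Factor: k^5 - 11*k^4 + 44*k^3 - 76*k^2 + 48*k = (k - 2)*(k^4 - 9*k^3 + 26*k^2 - 24*k) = (k - 3)*(k - 2)*(k^3 - 6*k^2 + 8*k) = (k - 4)*(k - 3)*(k - 2)*(k^2 - 2*k) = (k - 4)*(k - 3)*(k - 2)^2*(k)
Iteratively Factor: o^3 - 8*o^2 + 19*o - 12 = (o - 1)*(o^2 - 7*o + 12) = (o - 4)*(o - 1)*(o - 3)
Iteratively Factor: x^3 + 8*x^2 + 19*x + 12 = (x + 3)*(x^2 + 5*x + 4) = (x + 1)*(x + 3)*(x + 4)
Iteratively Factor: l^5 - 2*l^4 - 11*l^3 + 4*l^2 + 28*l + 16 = (l - 2)*(l^4 - 11*l^2 - 18*l - 8) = (l - 4)*(l - 2)*(l^3 + 4*l^2 + 5*l + 2) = (l - 4)*(l - 2)*(l + 1)*(l^2 + 3*l + 2) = (l - 4)*(l - 2)*(l + 1)*(l + 2)*(l + 1)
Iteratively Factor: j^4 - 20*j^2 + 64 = (j - 2)*(j^3 + 2*j^2 - 16*j - 32) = (j - 4)*(j - 2)*(j^2 + 6*j + 8) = (j - 4)*(j - 2)*(j + 2)*(j + 4)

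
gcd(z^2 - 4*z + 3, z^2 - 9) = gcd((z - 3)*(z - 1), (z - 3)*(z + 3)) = z - 3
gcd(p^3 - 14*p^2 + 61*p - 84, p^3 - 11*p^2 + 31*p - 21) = p^2 - 10*p + 21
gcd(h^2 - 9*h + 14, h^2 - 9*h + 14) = h^2 - 9*h + 14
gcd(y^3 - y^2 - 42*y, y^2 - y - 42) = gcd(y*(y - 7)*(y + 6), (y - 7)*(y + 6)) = y^2 - y - 42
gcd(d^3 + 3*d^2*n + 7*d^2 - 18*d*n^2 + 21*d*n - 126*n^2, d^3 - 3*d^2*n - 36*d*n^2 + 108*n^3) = d^2 + 3*d*n - 18*n^2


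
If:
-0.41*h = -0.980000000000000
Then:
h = 2.39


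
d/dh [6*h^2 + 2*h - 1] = 12*h + 2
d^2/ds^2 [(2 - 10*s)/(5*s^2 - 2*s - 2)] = 4*(5*s - 1)*(-75*s^2 + 30*s + 4*(5*s - 1)^2 + 30)/(-5*s^2 + 2*s + 2)^3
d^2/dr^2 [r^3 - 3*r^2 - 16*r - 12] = 6*r - 6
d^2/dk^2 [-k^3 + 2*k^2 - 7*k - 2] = 4 - 6*k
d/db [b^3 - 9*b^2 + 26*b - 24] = 3*b^2 - 18*b + 26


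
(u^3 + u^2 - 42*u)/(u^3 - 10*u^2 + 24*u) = (u + 7)/(u - 4)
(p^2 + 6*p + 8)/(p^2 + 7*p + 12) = (p + 2)/(p + 3)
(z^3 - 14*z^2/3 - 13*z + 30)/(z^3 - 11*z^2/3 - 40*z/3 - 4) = (3*z^2 + 4*z - 15)/(3*z^2 + 7*z + 2)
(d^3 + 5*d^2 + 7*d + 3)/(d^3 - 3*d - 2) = (d + 3)/(d - 2)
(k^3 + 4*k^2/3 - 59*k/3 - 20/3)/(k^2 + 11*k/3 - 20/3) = (3*k^2 - 11*k - 4)/(3*k - 4)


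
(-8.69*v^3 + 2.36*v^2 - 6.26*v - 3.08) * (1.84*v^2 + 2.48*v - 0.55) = -15.9896*v^5 - 17.2088*v^4 - 0.886099999999999*v^3 - 22.49*v^2 - 4.1954*v + 1.694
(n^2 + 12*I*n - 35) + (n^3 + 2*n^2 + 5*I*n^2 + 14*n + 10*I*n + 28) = n^3 + 3*n^2 + 5*I*n^2 + 14*n + 22*I*n - 7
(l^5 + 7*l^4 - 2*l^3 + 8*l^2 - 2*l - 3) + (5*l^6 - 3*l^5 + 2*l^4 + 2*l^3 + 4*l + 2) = 5*l^6 - 2*l^5 + 9*l^4 + 8*l^2 + 2*l - 1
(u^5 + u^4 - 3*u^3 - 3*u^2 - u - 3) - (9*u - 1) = u^5 + u^4 - 3*u^3 - 3*u^2 - 10*u - 2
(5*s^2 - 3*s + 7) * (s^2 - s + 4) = 5*s^4 - 8*s^3 + 30*s^2 - 19*s + 28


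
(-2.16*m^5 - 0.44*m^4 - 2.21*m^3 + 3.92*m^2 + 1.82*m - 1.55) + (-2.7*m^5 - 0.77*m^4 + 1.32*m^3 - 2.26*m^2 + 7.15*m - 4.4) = -4.86*m^5 - 1.21*m^4 - 0.89*m^3 + 1.66*m^2 + 8.97*m - 5.95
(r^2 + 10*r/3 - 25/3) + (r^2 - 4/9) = 2*r^2 + 10*r/3 - 79/9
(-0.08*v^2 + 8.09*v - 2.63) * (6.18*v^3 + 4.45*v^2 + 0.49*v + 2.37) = -0.4944*v^5 + 49.6402*v^4 + 19.7079*v^3 - 7.929*v^2 + 17.8846*v - 6.2331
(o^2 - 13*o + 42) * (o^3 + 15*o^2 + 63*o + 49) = o^5 + 2*o^4 - 90*o^3 - 140*o^2 + 2009*o + 2058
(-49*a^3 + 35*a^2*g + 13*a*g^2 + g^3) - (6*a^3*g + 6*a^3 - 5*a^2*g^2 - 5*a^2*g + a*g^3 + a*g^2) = -6*a^3*g - 55*a^3 + 5*a^2*g^2 + 40*a^2*g - a*g^3 + 12*a*g^2 + g^3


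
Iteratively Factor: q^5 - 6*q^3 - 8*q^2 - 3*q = (q)*(q^4 - 6*q^2 - 8*q - 3) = q*(q + 1)*(q^3 - q^2 - 5*q - 3) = q*(q - 3)*(q + 1)*(q^2 + 2*q + 1) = q*(q - 3)*(q + 1)^2*(q + 1)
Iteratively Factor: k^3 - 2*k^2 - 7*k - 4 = (k - 4)*(k^2 + 2*k + 1) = (k - 4)*(k + 1)*(k + 1)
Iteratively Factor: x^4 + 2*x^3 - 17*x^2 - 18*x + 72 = (x + 3)*(x^3 - x^2 - 14*x + 24) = (x + 3)*(x + 4)*(x^2 - 5*x + 6) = (x - 3)*(x + 3)*(x + 4)*(x - 2)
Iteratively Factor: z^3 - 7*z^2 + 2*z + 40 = (z - 5)*(z^2 - 2*z - 8) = (z - 5)*(z + 2)*(z - 4)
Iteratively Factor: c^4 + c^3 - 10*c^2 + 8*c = (c + 4)*(c^3 - 3*c^2 + 2*c) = c*(c + 4)*(c^2 - 3*c + 2) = c*(c - 1)*(c + 4)*(c - 2)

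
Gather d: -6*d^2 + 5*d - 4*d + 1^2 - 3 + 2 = -6*d^2 + d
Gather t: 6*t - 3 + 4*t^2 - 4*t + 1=4*t^2 + 2*t - 2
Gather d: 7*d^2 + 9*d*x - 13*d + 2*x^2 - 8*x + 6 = 7*d^2 + d*(9*x - 13) + 2*x^2 - 8*x + 6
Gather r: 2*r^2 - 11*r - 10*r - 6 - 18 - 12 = 2*r^2 - 21*r - 36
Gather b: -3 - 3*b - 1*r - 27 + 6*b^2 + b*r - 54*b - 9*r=6*b^2 + b*(r - 57) - 10*r - 30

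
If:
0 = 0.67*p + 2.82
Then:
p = -4.21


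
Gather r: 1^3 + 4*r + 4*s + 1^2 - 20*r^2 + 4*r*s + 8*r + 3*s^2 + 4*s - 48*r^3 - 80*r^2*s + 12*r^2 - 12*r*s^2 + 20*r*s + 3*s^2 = -48*r^3 + r^2*(-80*s - 8) + r*(-12*s^2 + 24*s + 12) + 6*s^2 + 8*s + 2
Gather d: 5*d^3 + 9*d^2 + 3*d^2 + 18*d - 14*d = 5*d^3 + 12*d^2 + 4*d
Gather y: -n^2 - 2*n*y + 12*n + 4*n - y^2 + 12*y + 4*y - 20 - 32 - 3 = -n^2 + 16*n - y^2 + y*(16 - 2*n) - 55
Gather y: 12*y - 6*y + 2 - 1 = 6*y + 1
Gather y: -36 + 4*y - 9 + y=5*y - 45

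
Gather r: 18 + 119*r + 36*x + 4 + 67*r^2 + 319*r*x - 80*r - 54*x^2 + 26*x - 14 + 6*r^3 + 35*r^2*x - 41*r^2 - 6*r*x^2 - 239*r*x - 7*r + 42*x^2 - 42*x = 6*r^3 + r^2*(35*x + 26) + r*(-6*x^2 + 80*x + 32) - 12*x^2 + 20*x + 8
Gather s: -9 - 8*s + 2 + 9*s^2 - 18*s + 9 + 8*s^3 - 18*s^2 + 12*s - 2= 8*s^3 - 9*s^2 - 14*s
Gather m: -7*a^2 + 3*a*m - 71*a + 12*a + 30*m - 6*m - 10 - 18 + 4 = -7*a^2 - 59*a + m*(3*a + 24) - 24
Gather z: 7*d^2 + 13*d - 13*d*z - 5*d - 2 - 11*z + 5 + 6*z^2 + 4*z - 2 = 7*d^2 + 8*d + 6*z^2 + z*(-13*d - 7) + 1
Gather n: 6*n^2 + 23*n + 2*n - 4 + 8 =6*n^2 + 25*n + 4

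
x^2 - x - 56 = (x - 8)*(x + 7)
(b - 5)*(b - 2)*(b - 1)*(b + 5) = b^4 - 3*b^3 - 23*b^2 + 75*b - 50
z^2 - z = z*(z - 1)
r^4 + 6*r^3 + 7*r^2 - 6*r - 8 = (r - 1)*(r + 1)*(r + 2)*(r + 4)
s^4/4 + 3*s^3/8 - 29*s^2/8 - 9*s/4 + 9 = (s/4 + 1)*(s - 3)*(s - 3/2)*(s + 2)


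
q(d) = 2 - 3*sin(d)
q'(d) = -3*cos(d)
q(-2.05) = 4.66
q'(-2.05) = 1.38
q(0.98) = -0.49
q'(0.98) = -1.67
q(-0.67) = 3.86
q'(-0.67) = -2.35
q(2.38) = -0.07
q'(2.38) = 2.17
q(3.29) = 2.44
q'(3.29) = 2.97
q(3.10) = 1.88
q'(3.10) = 3.00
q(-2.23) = 4.37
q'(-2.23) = 1.84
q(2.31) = -0.22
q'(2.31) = 2.02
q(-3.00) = 2.42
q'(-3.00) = 2.97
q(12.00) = 3.61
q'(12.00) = -2.53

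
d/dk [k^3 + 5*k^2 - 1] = k*(3*k + 10)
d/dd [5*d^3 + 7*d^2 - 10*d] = 15*d^2 + 14*d - 10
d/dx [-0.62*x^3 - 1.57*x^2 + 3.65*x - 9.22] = -1.86*x^2 - 3.14*x + 3.65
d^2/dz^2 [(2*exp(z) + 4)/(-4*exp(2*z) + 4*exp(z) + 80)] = (-exp(4*z) - 9*exp(3*z) - 114*exp(2*z) - 142*exp(z) - 360)*exp(z)/(2*(exp(6*z) - 3*exp(5*z) - 57*exp(4*z) + 119*exp(3*z) + 1140*exp(2*z) - 1200*exp(z) - 8000))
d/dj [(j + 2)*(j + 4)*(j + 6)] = 3*j^2 + 24*j + 44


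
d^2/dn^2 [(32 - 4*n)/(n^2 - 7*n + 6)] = 8*(-(n - 8)*(2*n - 7)^2 + 3*(n - 5)*(n^2 - 7*n + 6))/(n^2 - 7*n + 6)^3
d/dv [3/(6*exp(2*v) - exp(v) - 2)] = (3 - 36*exp(v))*exp(v)/(-6*exp(2*v) + exp(v) + 2)^2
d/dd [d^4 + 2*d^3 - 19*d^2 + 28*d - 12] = 4*d^3 + 6*d^2 - 38*d + 28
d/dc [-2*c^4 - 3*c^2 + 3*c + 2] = -8*c^3 - 6*c + 3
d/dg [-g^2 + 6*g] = 6 - 2*g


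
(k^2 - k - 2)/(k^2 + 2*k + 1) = (k - 2)/(k + 1)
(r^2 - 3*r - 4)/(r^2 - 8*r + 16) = (r + 1)/(r - 4)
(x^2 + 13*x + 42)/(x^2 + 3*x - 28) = (x + 6)/(x - 4)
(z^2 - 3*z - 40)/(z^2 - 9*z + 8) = (z + 5)/(z - 1)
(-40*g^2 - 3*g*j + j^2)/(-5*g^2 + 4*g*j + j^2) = (8*g - j)/(g - j)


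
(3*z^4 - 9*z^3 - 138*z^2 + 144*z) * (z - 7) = 3*z^5 - 30*z^4 - 75*z^3 + 1110*z^2 - 1008*z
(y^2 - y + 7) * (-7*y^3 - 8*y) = -7*y^5 + 7*y^4 - 57*y^3 + 8*y^2 - 56*y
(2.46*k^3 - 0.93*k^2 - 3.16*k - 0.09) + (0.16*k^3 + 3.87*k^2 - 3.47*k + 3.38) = 2.62*k^3 + 2.94*k^2 - 6.63*k + 3.29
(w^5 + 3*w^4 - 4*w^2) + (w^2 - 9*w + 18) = w^5 + 3*w^4 - 3*w^2 - 9*w + 18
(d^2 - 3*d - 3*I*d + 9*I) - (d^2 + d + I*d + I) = -4*d - 4*I*d + 8*I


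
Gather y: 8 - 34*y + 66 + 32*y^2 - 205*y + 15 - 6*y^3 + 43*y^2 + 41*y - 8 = -6*y^3 + 75*y^2 - 198*y + 81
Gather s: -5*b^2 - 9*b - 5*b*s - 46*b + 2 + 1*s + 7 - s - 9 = -5*b^2 - 5*b*s - 55*b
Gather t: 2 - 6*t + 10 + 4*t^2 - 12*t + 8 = 4*t^2 - 18*t + 20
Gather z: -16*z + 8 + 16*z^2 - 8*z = 16*z^2 - 24*z + 8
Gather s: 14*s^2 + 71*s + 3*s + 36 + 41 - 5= 14*s^2 + 74*s + 72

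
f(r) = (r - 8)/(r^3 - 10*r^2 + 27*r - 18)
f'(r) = (r - 8)*(-3*r^2 + 20*r - 27)/(r^3 - 10*r^2 + 27*r - 18)^2 + 1/(r^3 - 10*r^2 + 27*r - 18) = (r^3 - 10*r^2 + 27*r - (r - 8)*(3*r^2 - 20*r + 27) - 18)/(r^3 - 10*r^2 + 27*r - 18)^2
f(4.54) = 0.43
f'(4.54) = -0.23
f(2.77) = -3.98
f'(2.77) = -15.52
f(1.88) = -1.51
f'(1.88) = 0.25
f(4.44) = 0.46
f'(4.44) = -0.29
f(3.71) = 0.97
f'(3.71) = -1.53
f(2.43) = -1.91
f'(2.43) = -2.21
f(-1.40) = 0.12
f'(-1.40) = 0.08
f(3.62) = 1.13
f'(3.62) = -2.04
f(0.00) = 0.44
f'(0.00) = 0.61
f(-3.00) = 0.05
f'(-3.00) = 0.02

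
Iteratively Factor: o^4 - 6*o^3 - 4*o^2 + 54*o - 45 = (o - 3)*(o^3 - 3*o^2 - 13*o + 15) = (o - 5)*(o - 3)*(o^2 + 2*o - 3) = (o - 5)*(o - 3)*(o - 1)*(o + 3)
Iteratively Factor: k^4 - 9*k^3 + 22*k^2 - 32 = (k + 1)*(k^3 - 10*k^2 + 32*k - 32) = (k - 2)*(k + 1)*(k^2 - 8*k + 16) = (k - 4)*(k - 2)*(k + 1)*(k - 4)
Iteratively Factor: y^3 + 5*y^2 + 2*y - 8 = (y + 2)*(y^2 + 3*y - 4) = (y - 1)*(y + 2)*(y + 4)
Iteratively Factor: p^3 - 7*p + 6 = (p + 3)*(p^2 - 3*p + 2) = (p - 2)*(p + 3)*(p - 1)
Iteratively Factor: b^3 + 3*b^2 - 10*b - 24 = (b + 4)*(b^2 - b - 6) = (b + 2)*(b + 4)*(b - 3)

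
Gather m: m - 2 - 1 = m - 3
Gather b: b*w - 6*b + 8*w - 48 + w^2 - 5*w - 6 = b*(w - 6) + w^2 + 3*w - 54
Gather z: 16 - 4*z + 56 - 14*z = 72 - 18*z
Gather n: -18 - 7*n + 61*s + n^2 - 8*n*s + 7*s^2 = n^2 + n*(-8*s - 7) + 7*s^2 + 61*s - 18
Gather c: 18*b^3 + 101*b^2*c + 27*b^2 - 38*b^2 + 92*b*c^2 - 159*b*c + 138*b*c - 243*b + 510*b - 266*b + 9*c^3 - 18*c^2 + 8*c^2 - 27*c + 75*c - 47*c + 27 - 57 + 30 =18*b^3 - 11*b^2 + b + 9*c^3 + c^2*(92*b - 10) + c*(101*b^2 - 21*b + 1)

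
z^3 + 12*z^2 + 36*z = z*(z + 6)^2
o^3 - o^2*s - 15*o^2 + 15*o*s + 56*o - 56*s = (o - 8)*(o - 7)*(o - s)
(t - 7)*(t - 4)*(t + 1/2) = t^3 - 21*t^2/2 + 45*t/2 + 14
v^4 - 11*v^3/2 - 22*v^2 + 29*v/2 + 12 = (v - 8)*(v - 1)*(v + 1/2)*(v + 3)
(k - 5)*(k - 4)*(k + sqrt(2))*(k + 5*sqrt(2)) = k^4 - 9*k^3 + 6*sqrt(2)*k^3 - 54*sqrt(2)*k^2 + 30*k^2 - 90*k + 120*sqrt(2)*k + 200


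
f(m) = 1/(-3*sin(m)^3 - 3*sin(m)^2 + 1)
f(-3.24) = 1.03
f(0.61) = -1.82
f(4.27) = 1.31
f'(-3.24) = -0.72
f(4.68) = 1.00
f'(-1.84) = -0.85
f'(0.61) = 17.41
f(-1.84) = 1.11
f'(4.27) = -1.41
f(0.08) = 1.02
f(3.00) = 1.07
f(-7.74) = 1.02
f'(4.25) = -1.47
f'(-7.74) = 0.35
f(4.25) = 1.34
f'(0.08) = 0.56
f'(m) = (9*sin(m)^2*cos(m) + 6*sin(m)*cos(m))/(-3*sin(m)^3 - 3*sin(m)^2 + 1)^2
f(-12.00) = -3.06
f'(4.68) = -0.10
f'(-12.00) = 45.80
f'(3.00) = -1.17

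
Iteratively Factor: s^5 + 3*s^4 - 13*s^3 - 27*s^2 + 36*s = (s + 3)*(s^4 - 13*s^2 + 12*s) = (s + 3)*(s + 4)*(s^3 - 4*s^2 + 3*s) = s*(s + 3)*(s + 4)*(s^2 - 4*s + 3) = s*(s - 3)*(s + 3)*(s + 4)*(s - 1)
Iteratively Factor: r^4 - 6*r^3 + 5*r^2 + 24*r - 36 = (r - 3)*(r^3 - 3*r^2 - 4*r + 12) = (r - 3)*(r - 2)*(r^2 - r - 6) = (r - 3)^2*(r - 2)*(r + 2)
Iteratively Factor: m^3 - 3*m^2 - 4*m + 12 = (m - 2)*(m^2 - m - 6) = (m - 2)*(m + 2)*(m - 3)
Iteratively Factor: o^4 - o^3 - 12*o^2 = (o)*(o^3 - o^2 - 12*o) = o*(o - 4)*(o^2 + 3*o) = o*(o - 4)*(o + 3)*(o)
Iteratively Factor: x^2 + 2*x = (x + 2)*(x)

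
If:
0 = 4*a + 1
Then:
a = -1/4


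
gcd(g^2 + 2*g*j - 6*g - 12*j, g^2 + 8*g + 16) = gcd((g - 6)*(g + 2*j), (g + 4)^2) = 1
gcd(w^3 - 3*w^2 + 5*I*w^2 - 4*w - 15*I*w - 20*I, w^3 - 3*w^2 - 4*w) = w^2 - 3*w - 4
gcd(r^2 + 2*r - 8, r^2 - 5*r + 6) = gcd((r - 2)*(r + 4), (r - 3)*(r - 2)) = r - 2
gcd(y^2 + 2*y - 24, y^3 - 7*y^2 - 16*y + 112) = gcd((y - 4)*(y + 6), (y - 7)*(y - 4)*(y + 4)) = y - 4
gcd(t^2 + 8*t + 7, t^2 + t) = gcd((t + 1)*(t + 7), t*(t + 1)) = t + 1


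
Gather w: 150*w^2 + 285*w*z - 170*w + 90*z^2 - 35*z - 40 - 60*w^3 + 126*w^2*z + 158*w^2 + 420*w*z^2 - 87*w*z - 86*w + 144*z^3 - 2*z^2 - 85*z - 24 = -60*w^3 + w^2*(126*z + 308) + w*(420*z^2 + 198*z - 256) + 144*z^3 + 88*z^2 - 120*z - 64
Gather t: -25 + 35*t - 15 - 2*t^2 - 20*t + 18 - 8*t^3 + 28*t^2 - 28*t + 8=-8*t^3 + 26*t^2 - 13*t - 14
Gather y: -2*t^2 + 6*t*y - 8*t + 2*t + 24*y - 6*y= -2*t^2 - 6*t + y*(6*t + 18)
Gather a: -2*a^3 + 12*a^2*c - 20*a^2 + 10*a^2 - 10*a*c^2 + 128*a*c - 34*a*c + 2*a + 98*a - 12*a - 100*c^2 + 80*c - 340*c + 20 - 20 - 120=-2*a^3 + a^2*(12*c - 10) + a*(-10*c^2 + 94*c + 88) - 100*c^2 - 260*c - 120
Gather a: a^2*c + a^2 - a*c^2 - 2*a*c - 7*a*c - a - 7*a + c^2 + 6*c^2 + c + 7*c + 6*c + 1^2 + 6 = a^2*(c + 1) + a*(-c^2 - 9*c - 8) + 7*c^2 + 14*c + 7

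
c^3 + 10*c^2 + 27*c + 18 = (c + 1)*(c + 3)*(c + 6)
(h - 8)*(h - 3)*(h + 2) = h^3 - 9*h^2 + 2*h + 48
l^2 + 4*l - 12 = (l - 2)*(l + 6)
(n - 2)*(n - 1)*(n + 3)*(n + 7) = n^4 + 7*n^3 - 7*n^2 - 43*n + 42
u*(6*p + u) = 6*p*u + u^2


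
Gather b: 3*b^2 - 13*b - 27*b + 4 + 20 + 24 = 3*b^2 - 40*b + 48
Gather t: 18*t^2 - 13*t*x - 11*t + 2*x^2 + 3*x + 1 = 18*t^2 + t*(-13*x - 11) + 2*x^2 + 3*x + 1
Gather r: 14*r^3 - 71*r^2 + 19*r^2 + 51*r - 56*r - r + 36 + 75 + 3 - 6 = 14*r^3 - 52*r^2 - 6*r + 108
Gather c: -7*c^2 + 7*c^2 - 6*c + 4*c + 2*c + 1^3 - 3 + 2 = 0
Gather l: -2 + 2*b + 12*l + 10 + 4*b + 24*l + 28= 6*b + 36*l + 36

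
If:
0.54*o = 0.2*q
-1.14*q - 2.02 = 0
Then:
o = -0.66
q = -1.77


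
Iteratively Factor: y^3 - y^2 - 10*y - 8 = (y + 2)*(y^2 - 3*y - 4) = (y - 4)*(y + 2)*(y + 1)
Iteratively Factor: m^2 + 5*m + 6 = (m + 3)*(m + 2)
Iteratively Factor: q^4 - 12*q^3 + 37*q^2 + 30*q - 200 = (q - 5)*(q^3 - 7*q^2 + 2*q + 40) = (q - 5)*(q + 2)*(q^2 - 9*q + 20) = (q - 5)*(q - 4)*(q + 2)*(q - 5)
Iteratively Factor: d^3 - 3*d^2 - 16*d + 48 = (d + 4)*(d^2 - 7*d + 12) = (d - 3)*(d + 4)*(d - 4)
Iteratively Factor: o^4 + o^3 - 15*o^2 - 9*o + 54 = (o - 3)*(o^3 + 4*o^2 - 3*o - 18) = (o - 3)*(o - 2)*(o^2 + 6*o + 9) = (o - 3)*(o - 2)*(o + 3)*(o + 3)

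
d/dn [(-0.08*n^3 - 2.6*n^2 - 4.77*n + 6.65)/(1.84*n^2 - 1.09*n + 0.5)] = (-0.1472*n^4 + 0.1744*n^3 + 11.4908*n^2 - 27.072*n + 4.8635)/(3.3856*n^4 - 4.0112*n^3 + 3.0281*n^2 - 1.09*n + 0.25)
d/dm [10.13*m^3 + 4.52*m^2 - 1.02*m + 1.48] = 30.39*m^2 + 9.04*m - 1.02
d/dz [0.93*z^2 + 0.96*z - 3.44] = 1.86*z + 0.96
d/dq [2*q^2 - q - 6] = 4*q - 1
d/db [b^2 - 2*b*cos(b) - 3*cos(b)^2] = 2*b*sin(b) + 2*b + 3*sin(2*b) - 2*cos(b)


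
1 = 1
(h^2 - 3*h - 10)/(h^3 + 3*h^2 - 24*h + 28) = (h^2 - 3*h - 10)/(h^3 + 3*h^2 - 24*h + 28)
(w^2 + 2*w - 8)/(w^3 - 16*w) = (w - 2)/(w*(w - 4))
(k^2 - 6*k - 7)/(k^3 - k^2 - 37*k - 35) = 1/(k + 5)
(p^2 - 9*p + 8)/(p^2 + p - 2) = (p - 8)/(p + 2)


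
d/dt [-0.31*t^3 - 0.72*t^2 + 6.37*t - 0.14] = -0.93*t^2 - 1.44*t + 6.37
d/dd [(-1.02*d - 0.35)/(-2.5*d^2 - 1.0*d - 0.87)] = (-2.55*d^2 - 1.75*d + 0.5374)/(6.25*d^4 + 5.0*d^3 + 5.35*d^2 + 1.74*d + 0.7569)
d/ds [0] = 0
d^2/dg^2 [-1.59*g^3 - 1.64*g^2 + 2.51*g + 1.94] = -9.54*g - 3.28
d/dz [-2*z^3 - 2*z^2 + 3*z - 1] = -6*z^2 - 4*z + 3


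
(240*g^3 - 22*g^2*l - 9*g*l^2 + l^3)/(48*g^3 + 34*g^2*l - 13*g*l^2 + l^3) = (5*g + l)/(g + l)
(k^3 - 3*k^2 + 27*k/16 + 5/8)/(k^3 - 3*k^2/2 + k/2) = (16*k^3 - 48*k^2 + 27*k + 10)/(8*k*(2*k^2 - 3*k + 1))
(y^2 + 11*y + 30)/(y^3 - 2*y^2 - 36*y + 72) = (y + 5)/(y^2 - 8*y + 12)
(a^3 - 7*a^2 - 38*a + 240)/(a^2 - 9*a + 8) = (a^2 + a - 30)/(a - 1)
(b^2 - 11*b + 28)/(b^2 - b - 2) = (-b^2 + 11*b - 28)/(-b^2 + b + 2)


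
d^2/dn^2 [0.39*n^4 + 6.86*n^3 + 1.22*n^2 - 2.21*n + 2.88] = 4.68*n^2 + 41.16*n + 2.44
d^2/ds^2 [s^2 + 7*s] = 2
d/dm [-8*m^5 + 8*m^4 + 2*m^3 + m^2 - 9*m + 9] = -40*m^4 + 32*m^3 + 6*m^2 + 2*m - 9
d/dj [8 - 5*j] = -5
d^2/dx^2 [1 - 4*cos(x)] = 4*cos(x)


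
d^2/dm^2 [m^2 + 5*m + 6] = 2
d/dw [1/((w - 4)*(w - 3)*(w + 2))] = (-(w - 4)*(w - 3) - (w - 4)*(w + 2) - (w - 3)*(w + 2))/((w - 4)^2*(w - 3)^2*(w + 2)^2)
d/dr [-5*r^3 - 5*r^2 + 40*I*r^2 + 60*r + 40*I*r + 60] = -15*r^2 + r*(-10 + 80*I) + 60 + 40*I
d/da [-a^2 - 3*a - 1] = -2*a - 3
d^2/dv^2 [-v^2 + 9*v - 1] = -2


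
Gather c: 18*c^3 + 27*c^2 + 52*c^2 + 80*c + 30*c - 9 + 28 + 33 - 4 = 18*c^3 + 79*c^2 + 110*c + 48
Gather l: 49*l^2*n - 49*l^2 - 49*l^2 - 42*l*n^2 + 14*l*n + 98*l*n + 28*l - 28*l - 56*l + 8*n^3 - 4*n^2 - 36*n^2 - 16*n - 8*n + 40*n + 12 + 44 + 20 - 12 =l^2*(49*n - 98) + l*(-42*n^2 + 112*n - 56) + 8*n^3 - 40*n^2 + 16*n + 64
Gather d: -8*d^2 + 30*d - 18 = -8*d^2 + 30*d - 18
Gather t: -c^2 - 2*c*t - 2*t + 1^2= -c^2 + t*(-2*c - 2) + 1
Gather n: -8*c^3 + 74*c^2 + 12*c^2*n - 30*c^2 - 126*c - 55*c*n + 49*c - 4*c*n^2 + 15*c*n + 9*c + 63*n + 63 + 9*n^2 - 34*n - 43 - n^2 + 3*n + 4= -8*c^3 + 44*c^2 - 68*c + n^2*(8 - 4*c) + n*(12*c^2 - 40*c + 32) + 24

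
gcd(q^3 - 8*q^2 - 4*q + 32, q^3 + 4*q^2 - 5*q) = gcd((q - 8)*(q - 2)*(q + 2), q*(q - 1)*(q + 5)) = 1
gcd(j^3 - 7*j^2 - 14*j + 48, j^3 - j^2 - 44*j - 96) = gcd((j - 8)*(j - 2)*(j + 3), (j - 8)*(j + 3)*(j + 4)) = j^2 - 5*j - 24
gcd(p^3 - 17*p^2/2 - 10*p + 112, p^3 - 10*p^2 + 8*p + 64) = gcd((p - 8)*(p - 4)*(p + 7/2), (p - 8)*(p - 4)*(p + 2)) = p^2 - 12*p + 32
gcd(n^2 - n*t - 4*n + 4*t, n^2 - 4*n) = n - 4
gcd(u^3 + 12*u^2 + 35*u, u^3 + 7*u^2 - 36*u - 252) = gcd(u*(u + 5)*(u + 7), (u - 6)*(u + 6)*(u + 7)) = u + 7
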